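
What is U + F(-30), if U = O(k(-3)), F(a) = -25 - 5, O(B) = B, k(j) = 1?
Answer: -29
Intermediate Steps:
F(a) = -30
U = 1
U + F(-30) = 1 - 30 = -29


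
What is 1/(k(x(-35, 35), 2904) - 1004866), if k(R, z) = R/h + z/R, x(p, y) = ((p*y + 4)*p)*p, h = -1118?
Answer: -50673350/50852132883859 ≈ -9.9648e-7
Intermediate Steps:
x(p, y) = p**2*(4 + p*y) (x(p, y) = ((4 + p*y)*p)*p = (p*(4 + p*y))*p = p**2*(4 + p*y))
k(R, z) = -R/1118 + z/R (k(R, z) = R/(-1118) + z/R = R*(-1/1118) + z/R = -R/1118 + z/R)
1/(k(x(-35, 35), 2904) - 1004866) = 1/((-(-35)**2*(4 - 35*35)/1118 + 2904/(((-35)**2*(4 - 35*35)))) - 1004866) = 1/((-1225*(4 - 1225)/1118 + 2904/((1225*(4 - 1225)))) - 1004866) = 1/((-1225*(-1221)/1118 + 2904/((1225*(-1221)))) - 1004866) = 1/((-1/1118*(-1495725) + 2904/(-1495725)) - 1004866) = 1/((1495725/1118 + 2904*(-1/1495725)) - 1004866) = 1/((1495725/1118 - 88/45325) - 1004866) = 1/(67793637241/50673350 - 1004866) = 1/(-50852132883859/50673350) = -50673350/50852132883859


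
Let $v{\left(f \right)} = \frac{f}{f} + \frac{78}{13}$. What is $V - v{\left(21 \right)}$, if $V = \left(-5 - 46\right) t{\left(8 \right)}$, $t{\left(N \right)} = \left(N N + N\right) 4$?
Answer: $-14695$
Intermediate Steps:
$v{\left(f \right)} = 7$ ($v{\left(f \right)} = 1 + 78 \cdot \frac{1}{13} = 1 + 6 = 7$)
$t{\left(N \right)} = 4 N + 4 N^{2}$ ($t{\left(N \right)} = \left(N^{2} + N\right) 4 = \left(N + N^{2}\right) 4 = 4 N + 4 N^{2}$)
$V = -14688$ ($V = \left(-5 - 46\right) 4 \cdot 8 \left(1 + 8\right) = - 51 \cdot 4 \cdot 8 \cdot 9 = \left(-51\right) 288 = -14688$)
$V - v{\left(21 \right)} = -14688 - 7 = -14695$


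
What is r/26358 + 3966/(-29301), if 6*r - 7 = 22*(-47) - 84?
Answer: -219922793/1544631516 ≈ -0.14238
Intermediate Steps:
r = -1111/6 (r = 7/6 + (22*(-47) - 84)/6 = 7/6 + (-1034 - 84)/6 = 7/6 + (⅙)*(-1118) = 7/6 - 559/3 = -1111/6 ≈ -185.17)
r/26358 + 3966/(-29301) = -1111/6/26358 + 3966/(-29301) = -1111/6*1/26358 + 3966*(-1/29301) = -1111/158148 - 1322/9767 = -219922793/1544631516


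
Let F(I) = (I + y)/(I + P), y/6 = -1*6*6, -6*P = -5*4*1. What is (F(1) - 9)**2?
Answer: 580644/169 ≈ 3435.8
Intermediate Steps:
P = 10/3 (P = -(-5*4)/6 = -(-10)/3 = -1/6*(-20) = 10/3 ≈ 3.3333)
y = -216 (y = 6*(-1*6*6) = 6*(-6*6) = 6*(-36) = -216)
F(I) = (-216 + I)/(10/3 + I) (F(I) = (I - 216)/(I + 10/3) = (-216 + I)/(10/3 + I))
(F(1) - 9)**2 = (3*(-216 + 1)/(10 + 3*1) - 9)**2 = (3*(-215)/(10 + 3) - 9)**2 = (3*(-215)/13 - 9)**2 = (3*(1/13)*(-215) - 9)**2 = (-645/13 - 9)**2 = (-762/13)**2 = 580644/169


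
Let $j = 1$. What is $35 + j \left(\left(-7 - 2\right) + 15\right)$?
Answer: $41$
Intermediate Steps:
$35 + j \left(\left(-7 - 2\right) + 15\right) = 35 + 1 \left(\left(-7 - 2\right) + 15\right) = 35 + 1 \left(-9 + 15\right) = 35 + 1 \cdot 6 = 35 + 6 = 41$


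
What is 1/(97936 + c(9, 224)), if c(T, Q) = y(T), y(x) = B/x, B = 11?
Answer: 9/881435 ≈ 1.0211e-5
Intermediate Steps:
y(x) = 11/x
c(T, Q) = 11/T
1/(97936 + c(9, 224)) = 1/(97936 + 11/9) = 1/(881435/9) = 9/881435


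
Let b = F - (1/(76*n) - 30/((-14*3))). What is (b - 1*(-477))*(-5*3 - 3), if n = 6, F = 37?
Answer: -4915203/532 ≈ -9239.1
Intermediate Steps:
b = 115817/3192 (b = 37 - (1/(76*6) - 30/((-14*3))) = 37 - ((1/76)*(⅙) - 30/(-42)) = 37 - (1/456 - 30*(-1/42)) = 37 - (1/456 + 5/7) = 37 - 1*2287/3192 = 37 - 2287/3192 = 115817/3192 ≈ 36.284)
(b - 1*(-477))*(-5*3 - 3) = (115817/3192 - 1*(-477))*(-5*3 - 3) = (115817/3192 + 477)*(-15 - 3) = (1638401/3192)*(-18) = -4915203/532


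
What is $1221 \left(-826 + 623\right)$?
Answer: $-247863$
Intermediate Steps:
$1221 \left(-826 + 623\right) = 1221 \left(-203\right) = -247863$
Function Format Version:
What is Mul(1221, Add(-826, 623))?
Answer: -247863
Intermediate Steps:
Mul(1221, Add(-826, 623)) = Mul(1221, -203) = -247863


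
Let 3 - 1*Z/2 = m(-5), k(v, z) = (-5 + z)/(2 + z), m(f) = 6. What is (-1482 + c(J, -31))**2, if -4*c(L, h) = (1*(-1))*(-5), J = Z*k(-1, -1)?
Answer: 35200489/16 ≈ 2.2000e+6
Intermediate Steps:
k(v, z) = (-5 + z)/(2 + z)
Z = -6 (Z = 6 - 2*6 = 6 - 12 = -6)
J = 36 (J = -6*(-5 - 1)/(2 - 1) = -6*(-6)/1 = -6*(-6) = 36)
c(L, h) = -5/4 (c(L, h) = -1*(-1)*(-5)/4 = -(-1)*(-5)/4 = -1/4*5 = -5/4)
(-1482 + c(J, -31))**2 = (-1482 - 5/4)**2 = (-5933/4)**2 = 35200489/16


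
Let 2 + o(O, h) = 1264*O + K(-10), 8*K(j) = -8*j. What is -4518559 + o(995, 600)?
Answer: -3260871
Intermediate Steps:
K(j) = -j (K(j) = (-8*j)/8 = -j)
o(O, h) = 8 + 1264*O (o(O, h) = -2 + (1264*O - 1*(-10)) = -2 + (1264*O + 10) = -2 + (10 + 1264*O) = 8 + 1264*O)
-4518559 + o(995, 600) = -4518559 + (8 + 1264*995) = -4518559 + (8 + 1257680) = -4518559 + 1257688 = -3260871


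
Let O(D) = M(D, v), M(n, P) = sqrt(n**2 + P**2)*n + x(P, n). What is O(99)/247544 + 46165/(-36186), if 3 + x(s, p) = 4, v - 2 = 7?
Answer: -5713916287/4478813592 + 81*sqrt(122)/22504 ≈ -1.2360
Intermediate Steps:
v = 9 (v = 2 + 7 = 9)
x(s, p) = 1 (x(s, p) = -3 + 4 = 1)
M(n, P) = 1 + n*sqrt(P**2 + n**2) (M(n, P) = sqrt(n**2 + P**2)*n + 1 = sqrt(P**2 + n**2)*n + 1 = n*sqrt(P**2 + n**2) + 1 = 1 + n*sqrt(P**2 + n**2))
O(D) = 1 + D*sqrt(81 + D**2) (O(D) = 1 + D*sqrt(9**2 + D**2) = 1 + D*sqrt(81 + D**2))
O(99)/247544 + 46165/(-36186) = (1 + 99*sqrt(81 + 99**2))/247544 + 46165/(-36186) = (1 + 99*sqrt(81 + 9801))*(1/247544) + 46165*(-1/36186) = (1 + 99*sqrt(9882))*(1/247544) - 46165/36186 = (1 + 99*(9*sqrt(122)))*(1/247544) - 46165/36186 = (1 + 891*sqrt(122))*(1/247544) - 46165/36186 = (1/247544 + 81*sqrt(122)/22504) - 46165/36186 = -5713916287/4478813592 + 81*sqrt(122)/22504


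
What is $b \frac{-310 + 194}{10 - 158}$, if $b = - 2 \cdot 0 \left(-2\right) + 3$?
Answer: $\frac{87}{37} \approx 2.3514$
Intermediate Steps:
$b = 3$ ($b = \left(-2\right) 0 + 3 = 0 + 3 = 3$)
$b \frac{-310 + 194}{10 - 158} = 3 \frac{-310 + 194}{10 - 158} = 3 \left(- \frac{116}{-148}\right) = 3 \left(\left(-116\right) \left(- \frac{1}{148}\right)\right) = 3 \cdot \frac{29}{37} = \frac{87}{37}$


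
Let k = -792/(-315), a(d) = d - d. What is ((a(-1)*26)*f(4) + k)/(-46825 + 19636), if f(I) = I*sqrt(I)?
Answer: -88/951615 ≈ -9.2474e-5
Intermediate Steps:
a(d) = 0
f(I) = I**(3/2)
k = 88/35 (k = -792*(-1)/315 = -72*(-11/315) = 88/35 ≈ 2.5143)
((a(-1)*26)*f(4) + k)/(-46825 + 19636) = ((0*26)*4**(3/2) + 88/35)/(-46825 + 19636) = (0*8 + 88/35)/(-27189) = (0 + 88/35)*(-1/27189) = (88/35)*(-1/27189) = -88/951615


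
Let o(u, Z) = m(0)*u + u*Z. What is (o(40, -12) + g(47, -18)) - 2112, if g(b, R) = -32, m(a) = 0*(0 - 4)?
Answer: -2624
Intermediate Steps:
m(a) = 0 (m(a) = 0*(-4) = 0)
o(u, Z) = Z*u (o(u, Z) = 0*u + u*Z = 0 + Z*u = Z*u)
(o(40, -12) + g(47, -18)) - 2112 = (-12*40 - 32) - 2112 = (-480 - 32) - 2112 = -512 - 2112 = -2624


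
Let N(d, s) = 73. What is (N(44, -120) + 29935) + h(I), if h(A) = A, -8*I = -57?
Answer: 240121/8 ≈ 30015.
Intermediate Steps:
I = 57/8 (I = -1/8*(-57) = 57/8 ≈ 7.1250)
(N(44, -120) + 29935) + h(I) = (73 + 29935) + 57/8 = 30008 + 57/8 = 240121/8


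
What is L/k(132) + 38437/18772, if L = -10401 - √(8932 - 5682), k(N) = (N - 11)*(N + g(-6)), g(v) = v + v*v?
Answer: 4896443/3227796 - 5*√130/19602 ≈ 1.5141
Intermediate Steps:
g(v) = v + v²
k(N) = (-11 + N)*(30 + N) (k(N) = (N - 11)*(N - 6*(1 - 6)) = (-11 + N)*(N - 6*(-5)) = (-11 + N)*(N + 30) = (-11 + N)*(30 + N))
L = -10401 - 5*√130 (L = -10401 - √3250 = -10401 - 5*√130 ≈ -10458.)
L/k(132) + 38437/18772 = (-10401 - 5*√130)/(-330 + 132² + 19*132) + 38437/18772 = (-10401 - 5*√130)/(-330 + 17424 + 2508) + 38437*(1/18772) = (-10401 - 5*√130)/19602 + 2023/988 = (-10401 - 5*√130)*(1/19602) + 2023/988 = (-3467/6534 - 5*√130/19602) + 2023/988 = 4896443/3227796 - 5*√130/19602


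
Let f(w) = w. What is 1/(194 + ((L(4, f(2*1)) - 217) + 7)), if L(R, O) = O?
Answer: -1/14 ≈ -0.071429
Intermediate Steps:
1/(194 + ((L(4, f(2*1)) - 217) + 7)) = 1/(194 + ((2*1 - 217) + 7)) = 1/(194 + ((2 - 217) + 7)) = 1/(194 + (-215 + 7)) = 1/(194 - 208) = 1/(-14) = -1/14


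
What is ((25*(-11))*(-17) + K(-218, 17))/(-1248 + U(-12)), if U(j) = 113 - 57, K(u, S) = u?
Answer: -4457/1192 ≈ -3.7391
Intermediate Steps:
U(j) = 56
((25*(-11))*(-17) + K(-218, 17))/(-1248 + U(-12)) = ((25*(-11))*(-17) - 218)/(-1248 + 56) = (-275*(-17) - 218)/(-1192) = (4675 - 218)*(-1/1192) = 4457*(-1/1192) = -4457/1192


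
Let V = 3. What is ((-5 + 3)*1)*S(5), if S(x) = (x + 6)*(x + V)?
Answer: -176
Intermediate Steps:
S(x) = (3 + x)*(6 + x) (S(x) = (x + 6)*(x + 3) = (6 + x)*(3 + x) = (3 + x)*(6 + x))
((-5 + 3)*1)*S(5) = ((-5 + 3)*1)*(18 + 5² + 9*5) = (-2*1)*(18 + 25 + 45) = -2*88 = -176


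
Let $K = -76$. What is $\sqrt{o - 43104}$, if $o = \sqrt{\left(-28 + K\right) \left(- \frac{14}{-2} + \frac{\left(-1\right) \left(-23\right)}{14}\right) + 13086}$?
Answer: $\frac{\sqrt{-2112096 + 7 \sqrt{597170}}}{7} \approx 207.35 i$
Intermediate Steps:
$o = \frac{\sqrt{597170}}{7}$ ($o = \sqrt{\left(-28 - 76\right) \left(- \frac{14}{-2} + \frac{\left(-1\right) \left(-23\right)}{14}\right) + 13086} = \sqrt{- 104 \left(\left(-14\right) \left(- \frac{1}{2}\right) + 23 \cdot \frac{1}{14}\right) + 13086} = \sqrt{- 104 \left(7 + \frac{23}{14}\right) + 13086} = \sqrt{\left(-104\right) \frac{121}{14} + 13086} = \sqrt{- \frac{6292}{7} + 13086} = \sqrt{\frac{85310}{7}} = \frac{\sqrt{597170}}{7} \approx 110.4$)
$\sqrt{o - 43104} = \sqrt{\frac{\sqrt{597170}}{7} - 43104} = \sqrt{-43104 + \frac{\sqrt{597170}}{7}}$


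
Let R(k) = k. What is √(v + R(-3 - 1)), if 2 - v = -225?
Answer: √223 ≈ 14.933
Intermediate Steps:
v = 227 (v = 2 - 1*(-225) = 2 + 225 = 227)
√(v + R(-3 - 1)) = √(227 + (-3 - 1)) = √(227 - 4) = √223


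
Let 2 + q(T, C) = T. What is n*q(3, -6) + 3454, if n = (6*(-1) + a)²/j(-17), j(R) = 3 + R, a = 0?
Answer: 24160/7 ≈ 3451.4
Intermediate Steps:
q(T, C) = -2 + T
n = -18/7 (n = (6*(-1) + 0)²/(3 - 17) = (-6 + 0)²/(-14) = (-6)²*(-1/14) = 36*(-1/14) = -18/7 ≈ -2.5714)
n*q(3, -6) + 3454 = -18*(-2 + 3)/7 + 3454 = -18/7*1 + 3454 = -18/7 + 3454 = 24160/7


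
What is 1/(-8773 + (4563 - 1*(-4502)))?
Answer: 1/292 ≈ 0.0034247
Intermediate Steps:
1/(-8773 + (4563 - 1*(-4502))) = 1/(-8773 + (4563 + 4502)) = 1/(-8773 + 9065) = 1/292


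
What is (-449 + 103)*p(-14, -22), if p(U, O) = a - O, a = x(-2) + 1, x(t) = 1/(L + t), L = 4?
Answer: -8131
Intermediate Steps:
x(t) = 1/(4 + t)
a = 3/2 (a = 1/(4 - 2) + 1 = 1/2 + 1 = 3/2 ≈ 1.5000)
p(U, O) = 3/2 - O
(-449 + 103)*p(-14, -22) = (-449 + 103)*(3/2 - 1*(-22)) = -346*(3/2 + 22) = -346*47/2 = -8131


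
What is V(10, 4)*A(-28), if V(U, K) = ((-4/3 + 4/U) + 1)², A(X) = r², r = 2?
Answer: 4/225 ≈ 0.017778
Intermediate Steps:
A(X) = 4 (A(X) = 2² = 4)
V(U, K) = (-⅓ + 4/U)² (V(U, K) = ((-4*⅓ + 4/U) + 1)² = ((-4/3 + 4/U) + 1)² = (-⅓ + 4/U)²)
V(10, 4)*A(-28) = ((⅑)*(-12 + 10)²/10²)*4 = ((⅑)*(1/100)*(-2)²)*4 = ((⅑)*(1/100)*4)*4 = (1/225)*4 = 4/225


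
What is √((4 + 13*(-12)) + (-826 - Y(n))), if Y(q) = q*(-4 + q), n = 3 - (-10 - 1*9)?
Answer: I*√1374 ≈ 37.068*I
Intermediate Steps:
n = 22 (n = 3 - (-10 - 9) = 3 - 1*(-19) = 3 + 19 = 22)
√((4 + 13*(-12)) + (-826 - Y(n))) = √((4 + 13*(-12)) + (-826 - 22*(-4 + 22))) = √((4 - 156) + (-826 - 22*18)) = √(-152 + (-826 - 1*396)) = √(-152 + (-826 - 396)) = √(-152 - 1222) = √(-1374) = I*√1374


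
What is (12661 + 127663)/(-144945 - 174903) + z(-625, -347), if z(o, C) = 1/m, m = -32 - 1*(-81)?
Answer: -1639007/3918138 ≈ -0.41831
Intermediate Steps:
m = 49 (m = -32 + 81 = 49)
z(o, C) = 1/49
(12661 + 127663)/(-144945 - 174903) + z(-625, -347) = (12661 + 127663)/(-144945 - 174903) + 1/49 = 140324/(-319848) + 1/49 = 140324*(-1/319848) + 1/49 = -35081/79962 + 1/49 = -1639007/3918138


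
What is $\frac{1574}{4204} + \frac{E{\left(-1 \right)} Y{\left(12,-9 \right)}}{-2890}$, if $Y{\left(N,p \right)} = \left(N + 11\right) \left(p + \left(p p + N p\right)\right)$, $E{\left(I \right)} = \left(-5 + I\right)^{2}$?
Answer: $\frac{32465423}{3037390} \approx 10.689$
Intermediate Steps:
$Y{\left(N,p \right)} = \left(11 + N\right) \left(p + p^{2} + N p\right)$ ($Y{\left(N,p \right)} = \left(11 + N\right) \left(p + \left(p^{2} + N p\right)\right) = \left(11 + N\right) \left(p + p^{2} + N p\right)$)
$\frac{1574}{4204} + \frac{E{\left(-1 \right)} Y{\left(12,-9 \right)}}{-2890} = \frac{1574}{4204} + \frac{\left(-5 - 1\right)^{2} \left(- 9 \left(11 + 12^{2} + 11 \left(-9\right) + 12 \cdot 12 + 12 \left(-9\right)\right)\right)}{-2890} = 1574 \cdot \frac{1}{4204} + \left(-6\right)^{2} \left(- 9 \left(11 + 144 - 99 + 144 - 108\right)\right) \left(- \frac{1}{2890}\right) = \frac{787}{2102} + 36 \left(\left(-9\right) 92\right) \left(- \frac{1}{2890}\right) = \frac{787}{2102} + 36 \left(-828\right) \left(- \frac{1}{2890}\right) = \frac{787}{2102} - - \frac{14904}{1445} = \frac{787}{2102} + \frac{14904}{1445} = \frac{32465423}{3037390}$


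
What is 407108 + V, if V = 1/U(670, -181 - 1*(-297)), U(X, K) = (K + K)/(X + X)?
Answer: 23612599/58 ≈ 4.0711e+5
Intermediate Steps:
U(X, K) = K/X (U(X, K) = (2*K)/((2*X)) = (2*K)*(1/(2*X)) = K/X)
V = 335/58 (V = 1/((-181 - 1*(-297))/670) = 1/((-181 + 297)*(1/670)) = 1/(116*(1/670)) = 1/(58/335) = 335/58 ≈ 5.7759)
407108 + V = 407108 + 335/58 = 23612599/58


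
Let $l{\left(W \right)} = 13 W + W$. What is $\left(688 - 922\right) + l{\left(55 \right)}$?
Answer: $536$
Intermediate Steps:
$l{\left(W \right)} = 14 W$
$\left(688 - 922\right) + l{\left(55 \right)} = \left(688 - 922\right) + 14 \cdot 55 = -234 + 770 = 536$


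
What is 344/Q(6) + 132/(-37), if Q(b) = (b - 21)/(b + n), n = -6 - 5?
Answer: 12332/111 ≈ 111.10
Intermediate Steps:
n = -11
Q(b) = (-21 + b)/(-11 + b) (Q(b) = (b - 21)/(b - 11) = (-21 + b)/(-11 + b))
344/Q(6) + 132/(-37) = 344/(((-21 + 6)/(-11 + 6))) + 132/(-37) = 344/((-15/(-5))) + 132*(-1/37) = 344/((-1/5*(-15))) - 132/37 = 344/3 - 132/37 = 12332/111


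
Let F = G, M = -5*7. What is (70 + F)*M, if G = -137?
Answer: 2345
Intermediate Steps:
M = -35
F = -137
(70 + F)*M = (70 - 137)*(-35) = -67*(-35) = 2345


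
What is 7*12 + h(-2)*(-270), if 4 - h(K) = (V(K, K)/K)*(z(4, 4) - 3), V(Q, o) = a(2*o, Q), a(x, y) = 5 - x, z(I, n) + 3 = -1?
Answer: 7509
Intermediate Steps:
z(I, n) = -4 (z(I, n) = -3 - 1 = -4)
V(Q, o) = 5 - 2*o
h(K) = 4 + 7*(5 - 2*K)/K (h(K) = 4 - (5 - 2*K)/K*(-4 - 3) = 4 - (5 - 2*K)/K*(-7) = 4 - (-7)*(5 - 2*K)/K = 4 + 7*(5 - 2*K)/K)
7*12 + h(-2)*(-270) = 7*12 + (-10 + 35/(-2))*(-270) = 84 + (-10 + 35*(-1/2))*(-270) = 84 + (-10 - 35/2)*(-270) = 84 - 55/2*(-270) = 84 + 7425 = 7509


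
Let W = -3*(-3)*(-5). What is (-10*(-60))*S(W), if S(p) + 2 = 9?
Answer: 4200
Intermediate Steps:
W = -45 (W = 9*(-5) = -45)
S(p) = 7 (S(p) = -2 + 9 = 7)
(-10*(-60))*S(W) = -10*(-60)*7 = 600*7 = 4200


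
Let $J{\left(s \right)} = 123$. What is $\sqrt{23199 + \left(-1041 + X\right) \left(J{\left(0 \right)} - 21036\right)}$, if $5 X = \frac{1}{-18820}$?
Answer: $\frac{3 \sqrt{214420525042037}}{9410} \approx 4668.4$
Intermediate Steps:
$X = - \frac{1}{94100}$ ($X = \frac{1}{5 \left(-18820\right)} = \frac{1}{5} \left(- \frac{1}{18820}\right) = - \frac{1}{94100} \approx -1.0627 \cdot 10^{-5}$)
$\sqrt{23199 + \left(-1041 + X\right) \left(J{\left(0 \right)} - 21036\right)} = \sqrt{23199 + \left(-1041 - \frac{1}{94100}\right) \left(123 - 21036\right)} = \sqrt{23199 - - \frac{2048597766213}{94100}} = \sqrt{23199 + \frac{2048597766213}{94100}} = \sqrt{\frac{2050780792113}{94100}} = \frac{3 \sqrt{214420525042037}}{9410}$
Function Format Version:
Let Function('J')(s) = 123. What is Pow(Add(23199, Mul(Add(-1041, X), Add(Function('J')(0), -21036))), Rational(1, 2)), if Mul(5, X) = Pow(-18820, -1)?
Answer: Mul(Rational(3, 9410), Pow(214420525042037, Rational(1, 2))) ≈ 4668.4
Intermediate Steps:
X = Rational(-1, 94100) (X = Mul(Rational(1, 5), Pow(-18820, -1)) = Mul(Rational(1, 5), Rational(-1, 18820)) = Rational(-1, 94100) ≈ -1.0627e-5)
Pow(Add(23199, Mul(Add(-1041, X), Add(Function('J')(0), -21036))), Rational(1, 2)) = Pow(Add(23199, Mul(Add(-1041, Rational(-1, 94100)), Add(123, -21036))), Rational(1, 2)) = Pow(Add(23199, Mul(Rational(-97958101, 94100), -20913)), Rational(1, 2)) = Pow(Add(23199, Rational(2048597766213, 94100)), Rational(1, 2)) = Pow(Rational(2050780792113, 94100), Rational(1, 2)) = Mul(Rational(3, 9410), Pow(214420525042037, Rational(1, 2)))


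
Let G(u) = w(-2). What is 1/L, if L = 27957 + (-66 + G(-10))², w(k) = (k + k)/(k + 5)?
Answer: 9/292417 ≈ 3.0778e-5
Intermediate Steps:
w(k) = 2*k/(5 + k) (w(k) = (2*k)/(5 + k) = 2*k/(5 + k))
G(u) = -4/3 (G(u) = 2*(-2)/(5 - 2) = 2*(-2)/3 = 2*(-2)*(⅓) = -4/3)
L = 292417/9 (L = 27957 + (-66 - 4/3)² = 27957 + (-202/3)² = 27957 + 40804/9 = 292417/9 ≈ 32491.)
1/L = 1/(292417/9) = 9/292417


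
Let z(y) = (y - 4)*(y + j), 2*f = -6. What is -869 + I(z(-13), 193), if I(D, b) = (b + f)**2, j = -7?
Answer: 35231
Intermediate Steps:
f = -3 (f = (1/2)*(-6) = -3)
z(y) = (-7 + y)*(-4 + y) (z(y) = (y - 4)*(y - 7) = (-4 + y)*(-7 + y) = (-7 + y)*(-4 + y))
I(D, b) = (-3 + b)**2 (I(D, b) = (b - 3)**2 = (-3 + b)**2)
-869 + I(z(-13), 193) = -869 + (-3 + 193)**2 = -869 + 190**2 = -869 + 36100 = 35231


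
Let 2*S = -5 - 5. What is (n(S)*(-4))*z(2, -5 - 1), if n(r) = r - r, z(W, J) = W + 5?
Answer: 0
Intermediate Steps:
z(W, J) = 5 + W
S = -5 (S = (-5 - 5)/2 = (1/2)*(-10) = -5)
n(r) = 0
(n(S)*(-4))*z(2, -5 - 1) = (0*(-4))*(5 + 2) = 0*7 = 0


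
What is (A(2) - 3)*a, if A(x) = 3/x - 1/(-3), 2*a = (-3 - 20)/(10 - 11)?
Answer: -161/12 ≈ -13.417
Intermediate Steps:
a = 23/2 (a = ((-3 - 20)/(10 - 11))/2 = (-23/(-1))/2 = (-23*(-1))/2 = (1/2)*23 = 23/2 ≈ 11.500)
A(x) = 1/3 + 3/x (A(x) = 3/x - 1*(-1/3) = 3/x + 1/3 = 1/3 + 3/x)
(A(2) - 3)*a = ((1/3)*(9 + 2)/2 - 3)*(23/2) = ((1/3)*(1/2)*11 - 3)*(23/2) = (11/6 - 3)*(23/2) = -7/6*23/2 = -161/12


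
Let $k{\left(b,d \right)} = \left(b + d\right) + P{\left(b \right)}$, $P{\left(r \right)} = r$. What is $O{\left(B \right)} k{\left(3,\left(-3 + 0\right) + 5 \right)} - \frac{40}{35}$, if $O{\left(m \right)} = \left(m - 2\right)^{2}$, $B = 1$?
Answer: $\frac{48}{7} \approx 6.8571$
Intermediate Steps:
$O{\left(m \right)} = \left(-2 + m\right)^{2}$
$k{\left(b,d \right)} = d + 2 b$ ($k{\left(b,d \right)} = \left(b + d\right) + b = d + 2 b$)
$O{\left(B \right)} k{\left(3,\left(-3 + 0\right) + 5 \right)} - \frac{40}{35} = \left(-2 + 1\right)^{2} \left(\left(\left(-3 + 0\right) + 5\right) + 2 \cdot 3\right) - \frac{40}{35} = \left(-1\right)^{2} \left(\left(-3 + 5\right) + 6\right) - \frac{8}{7} = 1 \left(2 + 6\right) - \frac{8}{7} = 1 \cdot 8 - \frac{8}{7} = 8 - \frac{8}{7} = \frac{48}{7}$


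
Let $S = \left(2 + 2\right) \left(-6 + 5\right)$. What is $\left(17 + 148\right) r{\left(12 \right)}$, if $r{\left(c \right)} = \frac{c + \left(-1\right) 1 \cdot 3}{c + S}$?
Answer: $\frac{1485}{8} \approx 185.63$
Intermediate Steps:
$S = -4$ ($S = 4 \left(-1\right) = -4$)
$r{\left(c \right)} = \frac{-3 + c}{-4 + c}$ ($r{\left(c \right)} = \frac{c + \left(-1\right) 1 \cdot 3}{c - 4} = \frac{c - 3}{-4 + c} = \frac{-3 + c}{-4 + c}$)
$\left(17 + 148\right) r{\left(12 \right)} = \left(17 + 148\right) \frac{-3 + 12}{-4 + 12} = 165 \cdot \frac{1}{8} \cdot 9 = 165 \cdot \frac{9}{8} = \frac{1485}{8}$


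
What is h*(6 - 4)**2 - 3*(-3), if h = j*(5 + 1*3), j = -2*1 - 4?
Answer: -183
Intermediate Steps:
j = -6 (j = -2 - 4 = -6)
h = -48 (h = -6*(5 + 1*3) = -6*(5 + 3) = -6*8 = -48)
h*(6 - 4)**2 - 3*(-3) = -48*(6 - 4)**2 - 3*(-3) = -48*2**2 + 9 = -48*4 + 9 = -192 + 9 = -183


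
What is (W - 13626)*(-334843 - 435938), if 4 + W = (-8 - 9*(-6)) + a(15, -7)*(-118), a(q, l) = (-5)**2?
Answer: 12744093054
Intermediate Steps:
a(q, l) = 25
W = -2908 (W = -4 + ((-8 - 9*(-6)) + 25*(-118)) = -4 + ((-8 + 54) - 2950) = -4 + (46 - 2950) = -4 - 2904 = -2908)
(W - 13626)*(-334843 - 435938) = (-2908 - 13626)*(-334843 - 435938) = -16534*(-770781) = 12744093054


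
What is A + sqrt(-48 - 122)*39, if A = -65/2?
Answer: -65/2 + 39*I*sqrt(170) ≈ -32.5 + 508.5*I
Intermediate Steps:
A = -65/2 (A = -65*1/2 = -65/2 ≈ -32.500)
A + sqrt(-48 - 122)*39 = -65/2 + sqrt(-48 - 122)*39 = -65/2 + sqrt(-170)*39 = -65/2 + (I*sqrt(170))*39 = -65/2 + 39*I*sqrt(170)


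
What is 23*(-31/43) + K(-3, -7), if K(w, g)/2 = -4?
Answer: -1057/43 ≈ -24.581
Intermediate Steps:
K(w, g) = -8 (K(w, g) = 2*(-4) = -8)
23*(-31/43) + K(-3, -7) = 23*(-31/43) - 8 = -713/43 - 8 = -1057/43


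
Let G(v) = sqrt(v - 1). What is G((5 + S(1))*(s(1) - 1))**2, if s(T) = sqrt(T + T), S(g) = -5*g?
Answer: -1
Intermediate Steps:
s(T) = sqrt(2)*sqrt(T) (s(T) = sqrt(2*T) = sqrt(2)*sqrt(T))
G(v) = sqrt(-1 + v)
G((5 + S(1))*(s(1) - 1))**2 = (sqrt(-1 + (5 - 5*1)*(sqrt(2)*sqrt(1) - 1)))**2 = (sqrt(-1 + (5 - 5)*(sqrt(2)*1 - 1)))**2 = (sqrt(-1 + 0*(sqrt(2) - 1)))**2 = (sqrt(-1 + 0*(-1 + sqrt(2))))**2 = (sqrt(-1 + 0))**2 = (sqrt(-1))**2 = I**2 = -1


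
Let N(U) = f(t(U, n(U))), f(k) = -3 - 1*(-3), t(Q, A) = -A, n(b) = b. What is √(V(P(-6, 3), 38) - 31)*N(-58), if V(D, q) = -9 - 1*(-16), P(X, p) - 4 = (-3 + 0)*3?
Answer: 0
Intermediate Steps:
P(X, p) = -5 (P(X, p) = 4 + (-3 + 0)*3 = 4 - 3*3 = 4 - 9 = -5)
V(D, q) = 7 (V(D, q) = -9 + 16 = 7)
f(k) = 0 (f(k) = -3 + 3 = 0)
N(U) = 0
√(V(P(-6, 3), 38) - 31)*N(-58) = √(7 - 31)*0 = √(-24)*0 = (2*I*√6)*0 = 0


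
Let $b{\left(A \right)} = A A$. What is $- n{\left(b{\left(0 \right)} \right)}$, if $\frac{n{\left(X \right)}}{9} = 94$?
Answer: $-846$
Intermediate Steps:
$b{\left(A \right)} = A^{2}$
$n{\left(X \right)} = 846$ ($n{\left(X \right)} = 9 \cdot 94 = 846$)
$- n{\left(b{\left(0 \right)} \right)} = \left(-1\right) 846 = -846$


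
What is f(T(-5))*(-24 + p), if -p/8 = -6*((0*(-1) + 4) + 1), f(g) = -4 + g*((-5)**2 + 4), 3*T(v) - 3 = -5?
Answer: -5040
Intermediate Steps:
T(v) = -2/3 (T(v) = 1 + (1/3)*(-5) = 1 - 5/3 = -2/3)
f(g) = -4 + 29*g (f(g) = -4 + g*(25 + 4) = -4 + g*29 = -4 + 29*g)
p = 240 (p = -(-48)*((0*(-1) + 4) + 1) = -(-48)*((0 + 4) + 1) = -(-48)*(4 + 1) = -(-48)*5 = -8*(-30) = 240)
f(T(-5))*(-24 + p) = (-4 + 29*(-2/3))*(-24 + 240) = (-4 - 58/3)*216 = -70/3*216 = -5040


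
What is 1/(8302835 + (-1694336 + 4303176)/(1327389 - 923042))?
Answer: 13943/115766518365 ≈ 1.2044e-7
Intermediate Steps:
1/(8302835 + (-1694336 + 4303176)/(1327389 - 923042)) = 1/(8302835 + 2608840/404347) = 1/(8302835 + 2608840*(1/404347)) = 1/(8302835 + 89960/13943) = 1/(115766518365/13943) = 13943/115766518365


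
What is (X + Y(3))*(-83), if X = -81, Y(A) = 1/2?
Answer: 13363/2 ≈ 6681.5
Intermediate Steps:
Y(A) = ½
(X + Y(3))*(-83) = (-81 + ½)*(-83) = -161/2*(-83) = 13363/2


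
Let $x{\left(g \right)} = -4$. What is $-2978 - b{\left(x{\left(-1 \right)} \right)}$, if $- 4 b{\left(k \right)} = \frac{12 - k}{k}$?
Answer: $-2979$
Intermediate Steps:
$b{\left(k \right)} = - \frac{12 - k}{4 k}$ ($b{\left(k \right)} = - \frac{\left(12 - k\right) \frac{1}{k}}{4} = - \frac{\frac{1}{k} \left(12 - k\right)}{4} = - \frac{12 - k}{4 k}$)
$-2978 - b{\left(x{\left(-1 \right)} \right)} = -2978 - \frac{-12 - 4}{4 \left(-4\right)} = -2978 - \frac{1}{4} \left(- \frac{1}{4}\right) \left(-16\right) = -2978 - 1 = -2979$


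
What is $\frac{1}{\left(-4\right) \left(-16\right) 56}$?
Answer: $\frac{1}{3584} \approx 0.00027902$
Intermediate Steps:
$\frac{1}{\left(-4\right) \left(-16\right) 56} = \frac{1}{64 \cdot 56} = \frac{1}{3584}$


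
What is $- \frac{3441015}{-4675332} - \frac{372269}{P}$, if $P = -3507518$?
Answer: $\frac{2301650536513}{2733135190996} \approx 0.84213$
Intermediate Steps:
$- \frac{3441015}{-4675332} - \frac{372269}{P} = - \frac{3441015}{-4675332} - \frac{372269}{-3507518} = \left(-3441015\right) \left(- \frac{1}{4675332}\right) - - \frac{372269}{3507518} = \frac{1147005}{1558444} + \frac{372269}{3507518} = \frac{2301650536513}{2733135190996}$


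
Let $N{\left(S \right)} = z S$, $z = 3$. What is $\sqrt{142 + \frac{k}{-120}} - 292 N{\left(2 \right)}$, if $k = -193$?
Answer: $-1752 + \frac{\sqrt{516990}}{60} \approx -1740.0$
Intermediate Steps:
$N{\left(S \right)} = 3 S$
$\sqrt{142 + \frac{k}{-120}} - 292 N{\left(2 \right)} = \sqrt{142 - \frac{193}{-120}} - 292 \cdot 3 \cdot 2 = \sqrt{142 - - \frac{193}{120}} - 1752 = \sqrt{142 + \frac{193}{120}} - 1752 = \sqrt{\frac{17233}{120}} - 1752 = \frac{\sqrt{516990}}{60} - 1752 = -1752 + \frac{\sqrt{516990}}{60}$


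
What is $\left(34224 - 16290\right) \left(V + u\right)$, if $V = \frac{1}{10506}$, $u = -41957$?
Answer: $- \frac{1317551920349}{1751} \approx -7.5246 \cdot 10^{8}$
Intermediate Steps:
$V = \frac{1}{10506} \approx 9.5184 \cdot 10^{-5}$
$\left(34224 - 16290\right) \left(V + u\right) = \left(34224 - 16290\right) \left(\frac{1}{10506} - 41957\right) = 17934 \left(- \frac{440800241}{10506}\right) = - \frac{1317551920349}{1751}$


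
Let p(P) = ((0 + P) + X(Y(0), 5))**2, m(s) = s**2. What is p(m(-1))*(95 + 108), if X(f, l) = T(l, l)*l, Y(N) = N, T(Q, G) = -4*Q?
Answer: 1989603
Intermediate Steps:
X(f, l) = -4*l**2 (X(f, l) = (-4*l)*l = -4*l**2)
p(P) = (-100 + P)**2 (p(P) = ((0 + P) - 4*5**2)**2 = (P - 4*25)**2 = (P - 100)**2 = (-100 + P)**2)
p(m(-1))*(95 + 108) = (-100 + (-1)**2)**2*(95 + 108) = (-100 + 1)**2*203 = (-99)**2*203 = 9801*203 = 1989603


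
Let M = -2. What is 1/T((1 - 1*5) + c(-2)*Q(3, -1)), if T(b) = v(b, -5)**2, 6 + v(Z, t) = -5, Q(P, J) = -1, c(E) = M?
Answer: 1/121 ≈ 0.0082645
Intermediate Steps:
c(E) = -2
v(Z, t) = -11 (v(Z, t) = -6 - 5 = -11)
T(b) = 121 (T(b) = (-11)**2 = 121)
1/T((1 - 1*5) + c(-2)*Q(3, -1)) = 1/121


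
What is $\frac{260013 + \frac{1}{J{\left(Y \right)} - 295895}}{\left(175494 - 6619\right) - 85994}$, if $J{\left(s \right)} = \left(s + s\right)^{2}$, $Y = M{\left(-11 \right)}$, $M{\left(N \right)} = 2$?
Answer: $\frac{76932386426}{24522747399} \approx 3.1372$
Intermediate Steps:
$Y = 2$
$J{\left(s \right)} = 4 s^{2}$ ($J{\left(s \right)} = \left(2 s\right)^{2} = 4 s^{2}$)
$\frac{260013 + \frac{1}{J{\left(Y \right)} - 295895}}{\left(175494 - 6619\right) - 85994} = \frac{260013 + \frac{1}{4 \cdot 2^{2} - 295895}}{\left(175494 - 6619\right) - 85994} = \frac{260013 + \frac{1}{4 \cdot 4 - 295895}}{\left(175494 - 6619\right) - 85994} = \frac{260013 + \frac{1}{16 - 295895}}{168875 - 85994} = \frac{260013 + \frac{1}{-295879}}{82881} = \left(260013 - \frac{1}{295879}\right) \frac{1}{82881} = \frac{76932386426}{295879} \cdot \frac{1}{82881} = \frac{76932386426}{24522747399}$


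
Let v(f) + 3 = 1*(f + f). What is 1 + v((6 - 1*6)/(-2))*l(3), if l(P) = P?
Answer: -8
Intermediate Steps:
v(f) = -3 + 2*f (v(f) = -3 + 1*(f + f) = -3 + 1*(2*f) = -3 + 2*f)
1 + v((6 - 1*6)/(-2))*l(3) = 1 + (-3 + 2*((6 - 1*6)/(-2)))*3 = 1 + (-3 + 2*((6 - 6)*(-½)))*3 = 1 + (-3 + 2*(0*(-½)))*3 = 1 + (-3 + 2*0)*3 = 1 + (-3 + 0)*3 = 1 - 3*3 = 1 - 9 = -8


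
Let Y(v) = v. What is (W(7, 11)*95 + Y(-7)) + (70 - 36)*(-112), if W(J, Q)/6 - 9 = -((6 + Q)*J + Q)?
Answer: -72785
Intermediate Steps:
W(J, Q) = 54 - 6*Q - 6*J*(6 + Q) (W(J, Q) = 54 + 6*(-((6 + Q)*J + Q)) = 54 + 6*(-(J*(6 + Q) + Q)) = 54 + 6*(-(Q + J*(6 + Q))) = 54 + 6*(-Q - J*(6 + Q)) = 54 + (-6*Q - 6*J*(6 + Q)) = 54 - 6*Q - 6*J*(6 + Q))
(W(7, 11)*95 + Y(-7)) + (70 - 36)*(-112) = ((54 - 36*7 - 6*11 - 6*7*11)*95 - 7) + (70 - 36)*(-112) = ((54 - 252 - 66 - 462)*95 - 7) + 34*(-112) = (-726*95 - 7) - 3808 = (-68970 - 7) - 3808 = -68977 - 3808 = -72785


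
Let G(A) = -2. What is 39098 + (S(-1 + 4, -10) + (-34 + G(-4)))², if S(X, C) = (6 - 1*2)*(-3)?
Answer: 41402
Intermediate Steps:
S(X, C) = -12 (S(X, C) = (6 - 2)*(-3) = 4*(-3) = -12)
39098 + (S(-1 + 4, -10) + (-34 + G(-4)))² = 39098 + (-12 + (-34 - 2))² = 39098 + (-12 - 36)² = 39098 + (-48)² = 39098 + 2304 = 41402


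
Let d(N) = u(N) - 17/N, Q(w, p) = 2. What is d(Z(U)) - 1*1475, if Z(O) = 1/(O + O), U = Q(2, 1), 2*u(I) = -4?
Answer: -1545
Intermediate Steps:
u(I) = -2 (u(I) = (½)*(-4) = -2)
U = 2
Z(O) = 1/(2*O)
d(N) = -2 - 17/N
d(Z(U)) - 1*1475 = (-2 - 17/((½)/2)) - 1*1475 = (-2 - 17/((½)*(½))) - 1475 = (-2 - 17/¼) - 1475 = (-2 - 17*4) - 1475 = (-2 - 68) - 1475 = -70 - 1475 = -1545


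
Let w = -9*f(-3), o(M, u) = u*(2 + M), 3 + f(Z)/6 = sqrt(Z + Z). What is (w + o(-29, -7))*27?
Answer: 9477 - 1458*I*sqrt(6) ≈ 9477.0 - 3571.4*I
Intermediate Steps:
f(Z) = -18 + 6*sqrt(2)*sqrt(Z) (f(Z) = -18 + 6*sqrt(Z + Z) = -18 + 6*sqrt(2*Z) = -18 + 6*(sqrt(2)*sqrt(Z)) = -18 + 6*sqrt(2)*sqrt(Z))
w = 162 - 54*I*sqrt(6) (w = -9*(-18 + 6*sqrt(2)*sqrt(-3)) = -9*(-18 + 6*sqrt(2)*(I*sqrt(3))) = -9*(-18 + 6*I*sqrt(6)) = 162 - 54*I*sqrt(6) ≈ 162.0 - 132.27*I)
(w + o(-29, -7))*27 = ((162 - 54*I*sqrt(6)) - 7*(2 - 29))*27 = ((162 - 54*I*sqrt(6)) - 7*(-27))*27 = ((162 - 54*I*sqrt(6)) + 189)*27 = (351 - 54*I*sqrt(6))*27 = 9477 - 1458*I*sqrt(6)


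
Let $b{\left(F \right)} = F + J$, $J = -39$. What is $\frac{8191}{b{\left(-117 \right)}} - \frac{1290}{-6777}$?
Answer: $- \frac{6145463}{117468} \approx -52.316$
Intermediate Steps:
$b{\left(F \right)} = -39 + F$ ($b{\left(F \right)} = F - 39 = -39 + F$)
$\frac{8191}{b{\left(-117 \right)}} - \frac{1290}{-6777} = \frac{8191}{-39 - 117} - \frac{1290}{-6777} = \frac{8191}{-156} - - \frac{430}{2259} = 8191 \left(- \frac{1}{156}\right) + \frac{430}{2259} = - \frac{8191}{156} + \frac{430}{2259} = - \frac{6145463}{117468}$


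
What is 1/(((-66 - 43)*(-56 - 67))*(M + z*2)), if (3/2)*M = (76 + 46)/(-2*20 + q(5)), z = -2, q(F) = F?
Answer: -35/2967416 ≈ -1.1795e-5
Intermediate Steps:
M = -244/105 (M = 2*((76 + 46)/(-2*20 + 5))/3 = 2*(122/(-40 + 5))/3 = 2*(122/(-35))/3 = 2*(122*(-1/35))/3 = (⅔)*(-122/35) = -244/105 ≈ -2.3238)
1/(((-66 - 43)*(-56 - 67))*(M + z*2)) = 1/(((-66 - 43)*(-56 - 67))*(-244/105 - 2*2)) = 1/((-109*(-123))*(-244/105 - 4)) = 1/(13407*(-664/105)) = 1/(-2967416/35) = -35/2967416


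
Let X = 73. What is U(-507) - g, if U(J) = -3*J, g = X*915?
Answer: -65274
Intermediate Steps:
g = 66795 (g = 73*915 = 66795)
U(-507) - g = -3*(-507) - 1*66795 = 1521 - 66795 = -65274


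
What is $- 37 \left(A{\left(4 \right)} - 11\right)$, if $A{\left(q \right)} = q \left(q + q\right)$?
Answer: $-777$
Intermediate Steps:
$A{\left(q \right)} = 2 q^{2}$ ($A{\left(q \right)} = q 2 q = 2 q^{2}$)
$- 37 \left(A{\left(4 \right)} - 11\right) = - 37 \left(2 \cdot 4^{2} - 11\right) = - 37 \left(2 \cdot 16 - 11\right) = - 37 \left(32 - 11\right) = \left(-37\right) 21 = -777$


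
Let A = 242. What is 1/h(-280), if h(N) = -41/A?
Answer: -242/41 ≈ -5.9024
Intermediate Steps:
h(N) = -41/242
1/h(-280) = 1/(-41/242) = -242/41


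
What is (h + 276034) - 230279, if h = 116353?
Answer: 162108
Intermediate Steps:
(h + 276034) - 230279 = (116353 + 276034) - 230279 = 392387 - 230279 = 162108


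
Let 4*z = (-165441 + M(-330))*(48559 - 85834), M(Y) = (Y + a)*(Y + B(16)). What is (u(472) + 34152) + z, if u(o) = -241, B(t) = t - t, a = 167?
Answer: 4161926669/4 ≈ 1.0405e+9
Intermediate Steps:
B(t) = 0
M(Y) = Y*(167 + Y) (M(Y) = (Y + 167)*(Y + 0) = (167 + Y)*Y = Y*(167 + Y))
z = 4161791025/4 (z = ((-165441 - 330*(167 - 330))*(48559 - 85834))/4 = ((-165441 - 330*(-163))*(-37275))/4 = ((-165441 + 53790)*(-37275))/4 = (-111651*(-37275))/4 = (¼)*4161791025 = 4161791025/4 ≈ 1.0404e+9)
(u(472) + 34152) + z = (-241 + 34152) + 4161791025/4 = 33911 + 4161791025/4 = 4161926669/4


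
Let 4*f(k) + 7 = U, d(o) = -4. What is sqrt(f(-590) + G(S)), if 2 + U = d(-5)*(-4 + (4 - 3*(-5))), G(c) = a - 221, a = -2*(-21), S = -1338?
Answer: I*sqrt(785)/2 ≈ 14.009*I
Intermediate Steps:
a = 42
G(c) = -179 (G(c) = 42 - 221 = -179)
U = -62 (U = -2 - 4*(-4 + (4 - 3*(-5))) = -2 - 4*(-4 + (4 + 15)) = -2 - 4*(-4 + 19) = -2 - 4*15 = -2 - 60 = -62)
f(k) = -69/4 (f(k) = -7/4 + (1/4)*(-62) = -7/4 - 31/2 = -69/4)
sqrt(f(-590) + G(S)) = sqrt(-69/4 - 179) = sqrt(-785/4) = I*sqrt(785)/2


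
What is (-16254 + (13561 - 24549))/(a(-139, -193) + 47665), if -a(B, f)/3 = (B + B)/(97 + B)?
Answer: -95347/166758 ≈ -0.57177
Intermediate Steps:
a(B, f) = -6*B/(97 + B) (a(B, f) = -3*(B + B)/(97 + B) = -3*2*B/(97 + B) = -6*B/(97 + B))
(-16254 + (13561 - 24549))/(a(-139, -193) + 47665) = (-16254 + (13561 - 24549))/(-6*(-139)/(97 - 139) + 47665) = (-16254 - 10988)/(-6*(-139)/(-42) + 47665) = -27242/(-6*(-139)*(-1/42) + 47665) = -27242/(-139/7 + 47665) = -27242/333516/7 = -27242*7/333516 = -95347/166758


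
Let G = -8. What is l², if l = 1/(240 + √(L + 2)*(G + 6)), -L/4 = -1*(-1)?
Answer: I/(8*(120*√2 + 7199*I)) ≈ 1.7354e-5 + 4.0909e-7*I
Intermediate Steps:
L = -4 (L = -(-4)*(-1) = -4*1 = -4)
l = 1/(240 - 2*I*√2) (l = 1/(240 + √(-4 + 2)*(-8 + 6)) = 1/(240 + √(-2)*(-2)) = 1/(240 + (I*√2)*(-2)) = 1/(240 - 2*I*√2) ≈ 0.0041661 + 4.91e-5*I)
l² = (30/7201 + I*√2/28804)²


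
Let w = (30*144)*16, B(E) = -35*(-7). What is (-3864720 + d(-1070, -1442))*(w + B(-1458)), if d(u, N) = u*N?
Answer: -161050269700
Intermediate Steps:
B(E) = 245
w = 69120 (w = 4320*16 = 69120)
d(u, N) = N*u
(-3864720 + d(-1070, -1442))*(w + B(-1458)) = (-3864720 - 1442*(-1070))*(69120 + 245) = (-3864720 + 1542940)*69365 = -2321780*69365 = -161050269700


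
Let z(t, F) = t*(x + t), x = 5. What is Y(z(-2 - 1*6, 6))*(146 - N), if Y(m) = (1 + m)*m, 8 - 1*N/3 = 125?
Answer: 298200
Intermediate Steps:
N = -351 (N = 24 - 3*125 = 24 - 375 = -351)
z(t, F) = t*(5 + t)
Y(m) = m*(1 + m)
Y(z(-2 - 1*6, 6))*(146 - N) = (((-2 - 1*6)*(5 + (-2 - 1*6)))*(1 + (-2 - 1*6)*(5 + (-2 - 1*6))))*(146 - 1*(-351)) = (((-2 - 6)*(5 + (-2 - 6)))*(1 + (-2 - 6)*(5 + (-2 - 6))))*(146 + 351) = ((-8*(5 - 8))*(1 - 8*(5 - 8)))*497 = ((-8*(-3))*(1 - 8*(-3)))*497 = (24*(1 + 24))*497 = (24*25)*497 = 600*497 = 298200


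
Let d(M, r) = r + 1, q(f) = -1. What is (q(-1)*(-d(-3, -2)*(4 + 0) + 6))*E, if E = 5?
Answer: -50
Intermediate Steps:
d(M, r) = 1 + r
(q(-1)*(-d(-3, -2)*(4 + 0) + 6))*E = -(-(1 - 2)*(4 + 0) + 6)*5 = -(-(-1)*4 + 6)*5 = -(-1*(-4) + 6)*5 = -(4 + 6)*5 = -1*10*5 = -10*5 = -50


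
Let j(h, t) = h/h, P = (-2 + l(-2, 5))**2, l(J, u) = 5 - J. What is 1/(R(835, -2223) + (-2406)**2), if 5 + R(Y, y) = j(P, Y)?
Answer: 1/5788832 ≈ 1.7275e-7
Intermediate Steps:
P = 25 (P = (-2 + (5 - 1*(-2)))**2 = (-2 + (5 + 2))**2 = (-2 + 7)**2 = 5**2 = 25)
j(h, t) = 1
R(Y, y) = -4 (R(Y, y) = -5 + 1 = -4)
1/(R(835, -2223) + (-2406)**2) = 1/(-4 + (-2406)**2) = 1/(-4 + 5788836) = 1/5788832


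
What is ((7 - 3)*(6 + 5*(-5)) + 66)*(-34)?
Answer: 340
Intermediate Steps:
((7 - 3)*(6 + 5*(-5)) + 66)*(-34) = (4*(6 - 25) + 66)*(-34) = (4*(-19) + 66)*(-34) = (-76 + 66)*(-34) = -10*(-34) = 340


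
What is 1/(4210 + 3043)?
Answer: 1/7253 ≈ 0.00013787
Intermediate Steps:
1/(4210 + 3043) = 1/7253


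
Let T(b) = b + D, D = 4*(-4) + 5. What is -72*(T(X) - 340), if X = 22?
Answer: 23688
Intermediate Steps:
D = -11 (D = -16 + 5 = -11)
T(b) = -11 + b (T(b) = b - 11 = -11 + b)
-72*(T(X) - 340) = -72*((-11 + 22) - 340) = -72*(11 - 340) = -72*(-329) = 23688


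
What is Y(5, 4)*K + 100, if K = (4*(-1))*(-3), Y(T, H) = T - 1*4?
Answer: 112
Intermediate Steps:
Y(T, H) = -4 + T (Y(T, H) = T - 4 = -4 + T)
K = 12 (K = -4*(-3) = 12)
Y(5, 4)*K + 100 = (-4 + 5)*12 + 100 = 1*12 + 100 = 12 + 100 = 112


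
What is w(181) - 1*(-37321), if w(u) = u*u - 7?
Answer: 70075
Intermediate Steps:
w(u) = -7 + u² (w(u) = u² - 7 = -7 + u²)
w(181) - 1*(-37321) = (-7 + 181²) - 1*(-37321) = (-7 + 32761) + 37321 = 32754 + 37321 = 70075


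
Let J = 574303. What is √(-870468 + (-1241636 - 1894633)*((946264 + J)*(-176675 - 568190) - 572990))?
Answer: √3552193817255028237 ≈ 1.8847e+9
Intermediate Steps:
√(-870468 + (-1241636 - 1894633)*((946264 + J)*(-176675 - 568190) - 572990)) = √(-870468 + (-1241636 - 1894633)*((946264 + 574303)*(-176675 - 568190) - 572990)) = √(-870468 - 3136269*(1520567*(-744865) - 572990)) = √(-870468 - 3136269*(-1132617138455 - 572990)) = √(-870468 - 3136269*(-1132617711445)) = √(-870468 + 3552193817255898705) = √3552193817255028237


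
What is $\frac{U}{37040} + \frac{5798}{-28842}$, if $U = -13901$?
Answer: $- \frac{307845281}{534153840} \approx -0.57632$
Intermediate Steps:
$\frac{U}{37040} + \frac{5798}{-28842} = - \frac{13901}{37040} + \frac{5798}{-28842} = \left(-13901\right) \frac{1}{37040} + 5798 \left(- \frac{1}{28842}\right) = - \frac{13901}{37040} - \frac{2899}{14421} = - \frac{307845281}{534153840}$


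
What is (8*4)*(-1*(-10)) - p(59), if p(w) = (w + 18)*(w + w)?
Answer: -8766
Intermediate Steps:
p(w) = 2*w*(18 + w) (p(w) = (18 + w)*(2*w) = 2*w*(18 + w))
(8*4)*(-1*(-10)) - p(59) = (8*4)*(-1*(-10)) - 2*59*(18 + 59) = 32*10 - 2*59*77 = 320 - 1*9086 = 320 - 9086 = -8766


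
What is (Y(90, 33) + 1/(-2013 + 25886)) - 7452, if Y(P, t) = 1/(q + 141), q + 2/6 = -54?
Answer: -46254343081/6206980 ≈ -7452.0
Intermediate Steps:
q = -163/3 (q = -1/3 - 54 = -163/3 ≈ -54.333)
Y(P, t) = 3/260 (Y(P, t) = 1/(-163/3 + 141) = 1/(260/3) = 3/260)
(Y(90, 33) + 1/(-2013 + 25886)) - 7452 = (3/260 + 1/(-2013 + 25886)) - 7452 = (3/260 + 1/23873) - 7452 = 71879/6206980 - 7452 = -46254343081/6206980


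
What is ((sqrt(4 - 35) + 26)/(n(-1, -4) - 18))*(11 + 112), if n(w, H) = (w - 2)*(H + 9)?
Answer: -1066/11 - 41*I*sqrt(31)/11 ≈ -96.909 - 20.753*I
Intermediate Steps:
n(w, H) = (-2 + w)*(9 + H)
((sqrt(4 - 35) + 26)/(n(-1, -4) - 18))*(11 + 112) = ((sqrt(4 - 35) + 26)/((-18 - 2*(-4) + 9*(-1) - 4*(-1)) - 18))*(11 + 112) = ((sqrt(-31) + 26)/((-18 + 8 - 9 + 4) - 18))*123 = ((I*sqrt(31) + 26)/(-15 - 18))*123 = ((26 + I*sqrt(31))/(-33))*123 = ((26 + I*sqrt(31))*(-1/33))*123 = (-26/33 - I*sqrt(31)/33)*123 = -1066/11 - 41*I*sqrt(31)/11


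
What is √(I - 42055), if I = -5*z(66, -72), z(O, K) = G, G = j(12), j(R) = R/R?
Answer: 2*I*√10515 ≈ 205.09*I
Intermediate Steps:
j(R) = 1
G = 1
z(O, K) = 1
I = -5 (I = -5*1 = -5)
√(I - 42055) = √(-5 - 42055) = √(-42060) = 2*I*√10515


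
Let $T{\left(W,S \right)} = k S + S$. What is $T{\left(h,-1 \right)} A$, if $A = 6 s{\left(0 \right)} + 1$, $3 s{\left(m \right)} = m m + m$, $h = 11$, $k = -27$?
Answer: $26$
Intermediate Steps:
$s{\left(m \right)} = \frac{m}{3} + \frac{m^{2}}{3}$ ($s{\left(m \right)} = \frac{m m + m}{3} = \frac{m^{2} + m}{3} = \frac{m + m^{2}}{3} = \frac{m}{3} + \frac{m^{2}}{3}$)
$T{\left(W,S \right)} = - 26 S$ ($T{\left(W,S \right)} = - 27 S + S = - 26 S$)
$A = 1$ ($A = 6 \cdot \frac{1}{3} \cdot 0 \left(1 + 0\right) + 1 = 6 \cdot \frac{1}{3} \cdot 0 \cdot 1 + 1 = 6 \cdot 0 + 1 = 0 + 1 = 1$)
$T{\left(h,-1 \right)} A = \left(-26\right) \left(-1\right) 1 = 26 \cdot 1 = 26$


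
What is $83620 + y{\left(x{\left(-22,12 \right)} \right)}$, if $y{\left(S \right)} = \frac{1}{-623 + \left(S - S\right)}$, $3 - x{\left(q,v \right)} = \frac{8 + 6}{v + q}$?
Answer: $\frac{52095259}{623} \approx 83620.0$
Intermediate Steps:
$x{\left(q,v \right)} = 3 - \frac{14}{q + v}$ ($x{\left(q,v \right)} = 3 - \frac{8 + 6}{v + q} = 3 - \frac{14}{q + v}$)
$y{\left(S \right)} = - \frac{1}{623}$ ($y{\left(S \right)} = \frac{1}{-623 + 0} = \frac{1}{-623} = - \frac{1}{623}$)
$83620 + y{\left(x{\left(-22,12 \right)} \right)} = 83620 - \frac{1}{623} = \frac{52095259}{623}$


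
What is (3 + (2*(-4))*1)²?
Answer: 25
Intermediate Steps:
(3 + (2*(-4))*1)² = (3 - 8*1)² = (3 - 8)² = (-5)² = 25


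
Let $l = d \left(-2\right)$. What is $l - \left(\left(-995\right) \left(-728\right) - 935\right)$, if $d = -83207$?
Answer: $-557011$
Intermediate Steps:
$l = 166414$ ($l = \left(-83207\right) \left(-2\right) = 166414$)
$l - \left(\left(-995\right) \left(-728\right) - 935\right) = 166414 - \left(\left(-995\right) \left(-728\right) - 935\right) = 166414 - \left(724360 - 935\right) = 166414 - 723425 = -557011$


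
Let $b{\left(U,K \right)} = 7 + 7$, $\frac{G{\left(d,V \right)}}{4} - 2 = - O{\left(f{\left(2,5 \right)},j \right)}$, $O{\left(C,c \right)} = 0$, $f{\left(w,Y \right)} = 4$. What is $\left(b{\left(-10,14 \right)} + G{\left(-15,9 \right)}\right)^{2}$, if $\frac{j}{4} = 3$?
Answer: $484$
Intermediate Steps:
$j = 12$ ($j = 4 \cdot 3 = 12$)
$G{\left(d,V \right)} = 8$ ($G{\left(d,V \right)} = 8 + 4 \left(\left(-1\right) 0\right) = 8 + 4 \cdot 0 = 8 + 0 = 8$)
$b{\left(U,K \right)} = 14$
$\left(b{\left(-10,14 \right)} + G{\left(-15,9 \right)}\right)^{2} = \left(14 + 8\right)^{2} = 22^{2} = 484$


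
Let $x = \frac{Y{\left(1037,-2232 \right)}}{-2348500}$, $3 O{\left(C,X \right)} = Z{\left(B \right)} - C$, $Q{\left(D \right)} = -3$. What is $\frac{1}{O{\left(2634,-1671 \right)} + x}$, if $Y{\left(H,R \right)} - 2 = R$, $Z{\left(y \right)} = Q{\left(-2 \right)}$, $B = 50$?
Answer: $- \frac{234850}{206432927} \approx -0.0011377$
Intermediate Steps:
$Z{\left(y \right)} = -3$
$Y{\left(H,R \right)} = 2 + R$
$O{\left(C,X \right)} = -1 - \frac{C}{3}$ ($O{\left(C,X \right)} = \frac{-3 - C}{3} = -1 - \frac{C}{3}$)
$x = \frac{223}{234850}$ ($x = \frac{2 - 2232}{-2348500} = \left(-2230\right) \left(- \frac{1}{2348500}\right) = \frac{223}{234850} \approx 0.00094954$)
$\frac{1}{O{\left(2634,-1671 \right)} + x} = \frac{1}{\left(-1 - 878\right) + \frac{223}{234850}} = \frac{1}{-879 + \frac{223}{234850}} = \frac{1}{- \frac{206432927}{234850}} = - \frac{234850}{206432927}$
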